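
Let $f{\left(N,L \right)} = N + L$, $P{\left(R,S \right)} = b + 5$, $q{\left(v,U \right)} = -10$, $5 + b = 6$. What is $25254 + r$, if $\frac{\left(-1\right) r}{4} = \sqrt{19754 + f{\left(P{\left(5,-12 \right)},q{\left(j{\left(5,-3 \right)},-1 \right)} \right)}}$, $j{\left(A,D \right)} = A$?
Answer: $25254 - 20 \sqrt{790} \approx 24692.0$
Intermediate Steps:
$b = 1$ ($b = -5 + 6 = 1$)
$P{\left(R,S \right)} = 6$ ($P{\left(R,S \right)} = 1 + 5 = 6$)
$f{\left(N,L \right)} = L + N$
$r = - 20 \sqrt{790}$ ($r = - 4 \sqrt{19754 + \left(-10 + 6\right)} = - 4 \sqrt{19754 - 4} = - 4 \sqrt{19750} = - 4 \cdot 5 \sqrt{790} = - 20 \sqrt{790} \approx -562.14$)
$25254 + r = 25254 - 20 \sqrt{790}$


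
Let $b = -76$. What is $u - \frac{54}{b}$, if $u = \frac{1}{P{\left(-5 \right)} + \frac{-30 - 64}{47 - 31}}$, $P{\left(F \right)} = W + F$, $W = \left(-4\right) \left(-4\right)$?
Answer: $\frac{1411}{1558} \approx 0.90565$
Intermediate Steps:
$W = 16$
$P{\left(F \right)} = 16 + F$
$u = \frac{8}{41}$ ($u = \frac{1}{\left(16 - 5\right) + \frac{-30 - 64}{47 - 31}} = \frac{1}{11 - \frac{94}{16}} = \frac{1}{11 - \frac{47}{8}} = \frac{1}{\frac{41}{8}} = \frac{8}{41} \approx 0.19512$)
$u - \frac{54}{b} = \frac{8}{41} - \frac{54}{-76} = \frac{8}{41} - - \frac{27}{38} = \frac{8}{41} + \frac{27}{38} = \frac{1411}{1558}$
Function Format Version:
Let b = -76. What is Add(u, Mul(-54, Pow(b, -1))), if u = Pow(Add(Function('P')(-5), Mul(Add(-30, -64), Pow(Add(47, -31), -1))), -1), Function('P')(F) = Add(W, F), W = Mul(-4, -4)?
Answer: Rational(1411, 1558) ≈ 0.90565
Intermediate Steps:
W = 16
Function('P')(F) = Add(16, F)
u = Rational(8, 41) (u = Pow(Add(Add(16, -5), Mul(Add(-30, -64), Pow(Add(47, -31), -1))), -1) = Pow(Add(11, Mul(-94, Pow(16, -1))), -1) = Pow(Add(11, Mul(-94, Rational(1, 16))), -1) = Pow(Add(11, Rational(-47, 8)), -1) = Pow(Rational(41, 8), -1) = Rational(8, 41) ≈ 0.19512)
Add(u, Mul(-54, Pow(b, -1))) = Add(Rational(8, 41), Mul(-54, Pow(-76, -1))) = Add(Rational(8, 41), Mul(-54, Rational(-1, 76))) = Add(Rational(8, 41), Rational(27, 38)) = Rational(1411, 1558)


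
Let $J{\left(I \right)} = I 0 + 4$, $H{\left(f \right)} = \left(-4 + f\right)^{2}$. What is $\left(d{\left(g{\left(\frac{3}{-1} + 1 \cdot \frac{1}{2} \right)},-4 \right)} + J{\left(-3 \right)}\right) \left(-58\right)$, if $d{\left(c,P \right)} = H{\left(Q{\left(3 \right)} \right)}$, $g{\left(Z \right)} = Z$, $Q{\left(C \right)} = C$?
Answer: $-290$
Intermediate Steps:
$d{\left(c,P \right)} = 1$ ($d{\left(c,P \right)} = \left(-4 + 3\right)^{2} = \left(-1\right)^{2} = 1$)
$J{\left(I \right)} = 4$ ($J{\left(I \right)} = 0 + 4 = 4$)
$\left(d{\left(g{\left(\frac{3}{-1} + 1 \cdot \frac{1}{2} \right)},-4 \right)} + J{\left(-3 \right)}\right) \left(-58\right) = \left(1 + 4\right) \left(-58\right) = 5 \left(-58\right) = -290$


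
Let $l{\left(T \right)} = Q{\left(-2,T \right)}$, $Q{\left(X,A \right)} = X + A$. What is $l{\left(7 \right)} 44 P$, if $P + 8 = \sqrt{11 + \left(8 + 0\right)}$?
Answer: $-1760 + 220 \sqrt{19} \approx -801.04$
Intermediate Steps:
$Q{\left(X,A \right)} = A + X$
$l{\left(T \right)} = -2 + T$ ($l{\left(T \right)} = T - 2 = -2 + T$)
$P = -8 + \sqrt{19}$ ($P = -8 + \sqrt{11 + \left(8 + 0\right)} = -8 + \sqrt{11 + 8} = -8 + \sqrt{19} \approx -3.6411$)
$l{\left(7 \right)} 44 P = \left(-2 + 7\right) 44 \left(-8 + \sqrt{19}\right) = 5 \cdot 44 \left(-8 + \sqrt{19}\right) = 220 \left(-8 + \sqrt{19}\right) = -1760 + 220 \sqrt{19}$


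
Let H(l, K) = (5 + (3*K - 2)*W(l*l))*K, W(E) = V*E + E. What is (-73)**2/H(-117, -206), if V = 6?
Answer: 5329/12238512530 ≈ 4.3543e-7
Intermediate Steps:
W(E) = 7*E (W(E) = 6*E + E = 7*E)
H(l, K) = K*(5 + 7*l**2*(-2 + 3*K)) (H(l, K) = (5 + (3*K - 2)*(7*(l*l)))*K = (5 + (-2 + 3*K)*(7*l**2))*K = (5 + 7*l**2*(-2 + 3*K))*K = K*(5 + 7*l**2*(-2 + 3*K)))
(-73)**2/H(-117, -206) = (-73)**2/((-206*(5 - 14*(-117)**2 + 21*(-206)*(-117)**2))) = 5329/((-206*(5 - 14*13689 + 21*(-206)*13689))) = 5329/((-206*(5 - 191646 - 59218614))) = 5329/((-206*(-59410255))) = 5329/12238512530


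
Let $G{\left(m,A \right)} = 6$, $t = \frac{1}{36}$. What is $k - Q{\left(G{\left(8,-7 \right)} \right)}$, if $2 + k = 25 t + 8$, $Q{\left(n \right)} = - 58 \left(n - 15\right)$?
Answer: $- \frac{18551}{36} \approx -515.31$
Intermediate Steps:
$t = \frac{1}{36} \approx 0.027778$
$Q{\left(n \right)} = 870 - 58 n$ ($Q{\left(n \right)} = - 58 \left(-15 + n\right) = 870 - 58 n$)
$k = \frac{241}{36}$ ($k = -2 + \left(25 \cdot \frac{1}{36} + 8\right) = -2 + \left(\frac{25}{36} + 8\right) = -2 + \frac{313}{36} = \frac{241}{36} \approx 6.6944$)
$k - Q{\left(G{\left(8,-7 \right)} \right)} = \frac{241}{36} - \left(870 - 348\right) = \frac{241}{36} - 522 = - \frac{18551}{36}$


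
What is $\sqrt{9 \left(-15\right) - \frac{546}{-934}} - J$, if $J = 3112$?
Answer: $-3112 + \frac{2 i \sqrt{7328631}}{467} \approx -3112.0 + 11.594 i$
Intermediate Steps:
$\sqrt{9 \left(-15\right) - \frac{546}{-934}} - J = \sqrt{9 \left(-15\right) - \frac{546}{-934}} - 3112 = \sqrt{-135 - - \frac{273}{467}} - 3112 = \sqrt{-135 + \frac{273}{467}} - 3112 = \sqrt{- \frac{62772}{467}} - 3112 = \frac{2 i \sqrt{7328631}}{467} - 3112 = -3112 + \frac{2 i \sqrt{7328631}}{467}$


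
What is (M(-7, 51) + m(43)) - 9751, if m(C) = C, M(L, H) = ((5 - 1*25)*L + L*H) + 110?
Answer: -9815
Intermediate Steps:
M(L, H) = 110 - 20*L + H*L (M(L, H) = ((5 - 25)*L + H*L) + 110 = (-20*L + H*L) + 110 = 110 - 20*L + H*L)
(M(-7, 51) + m(43)) - 9751 = ((110 - 20*(-7) + 51*(-7)) + 43) - 9751 = ((110 + 140 - 357) + 43) - 9751 = (-107 + 43) - 9751 = -64 - 9751 = -9815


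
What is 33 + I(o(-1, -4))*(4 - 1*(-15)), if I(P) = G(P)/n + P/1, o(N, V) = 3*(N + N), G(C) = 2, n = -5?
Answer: -443/5 ≈ -88.600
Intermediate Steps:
o(N, V) = 6*N (o(N, V) = 3*(2*N) = 6*N)
I(P) = -⅖ + P (I(P) = 2/(-5) + P/1 = 2*(-⅕) + P*1 = -⅖ + P)
33 + I(o(-1, -4))*(4 - 1*(-15)) = 33 + (-⅖ + 6*(-1))*(4 - 1*(-15)) = 33 + (-⅖ - 6)*(4 + 15) = 33 - 32/5*19 = 33 - 608/5 = -443/5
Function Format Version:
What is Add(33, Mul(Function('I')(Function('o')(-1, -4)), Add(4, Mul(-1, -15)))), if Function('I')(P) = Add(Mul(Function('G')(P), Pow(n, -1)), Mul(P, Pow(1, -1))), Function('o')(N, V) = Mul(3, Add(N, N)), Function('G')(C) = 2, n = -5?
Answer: Rational(-443, 5) ≈ -88.600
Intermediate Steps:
Function('o')(N, V) = Mul(6, N) (Function('o')(N, V) = Mul(3, Mul(2, N)) = Mul(6, N))
Function('I')(P) = Add(Rational(-2, 5), P) (Function('I')(P) = Add(Mul(2, Pow(-5, -1)), Mul(P, Pow(1, -1))) = Add(Mul(2, Rational(-1, 5)), Mul(P, 1)) = Add(Rational(-2, 5), P))
Add(33, Mul(Function('I')(Function('o')(-1, -4)), Add(4, Mul(-1, -15)))) = Add(33, Mul(Add(Rational(-2, 5), Mul(6, -1)), Add(4, Mul(-1, -15)))) = Add(33, Mul(Add(Rational(-2, 5), -6), Add(4, 15))) = Add(33, Mul(Rational(-32, 5), 19)) = Add(33, Rational(-608, 5)) = Rational(-443, 5)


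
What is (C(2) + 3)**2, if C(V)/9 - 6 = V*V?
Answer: 8649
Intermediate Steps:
C(V) = 54 + 9*V**2 (C(V) = 54 + 9*(V*V) = 54 + 9*V**2)
(C(2) + 3)**2 = ((54 + 9*2**2) + 3)**2 = ((54 + 9*4) + 3)**2 = ((54 + 36) + 3)**2 = (90 + 3)**2 = 93**2 = 8649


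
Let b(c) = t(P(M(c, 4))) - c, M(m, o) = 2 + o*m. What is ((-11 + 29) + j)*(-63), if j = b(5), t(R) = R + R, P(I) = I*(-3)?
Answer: 7497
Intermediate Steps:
M(m, o) = 2 + m*o
P(I) = -3*I
t(R) = 2*R
b(c) = -12 - 25*c (b(c) = 2*(-3*(2 + c*4)) - c = 2*(-3*(2 + 4*c)) - c = 2*(-6 - 12*c) - c = (-12 - 24*c) - c = -12 - 25*c)
j = -137 (j = -12 - 25*5 = -12 - 125 = -137)
((-11 + 29) + j)*(-63) = ((-11 + 29) - 137)*(-63) = (18 - 137)*(-63) = -119*(-63) = 7497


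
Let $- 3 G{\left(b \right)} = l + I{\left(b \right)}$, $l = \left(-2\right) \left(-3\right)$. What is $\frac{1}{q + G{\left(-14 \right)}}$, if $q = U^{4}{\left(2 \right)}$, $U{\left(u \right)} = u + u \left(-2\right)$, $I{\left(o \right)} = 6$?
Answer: $\frac{1}{12} \approx 0.083333$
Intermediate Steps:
$U{\left(u \right)} = - u$ ($U{\left(u \right)} = u - 2 u = - u$)
$l = 6$
$G{\left(b \right)} = -4$ ($G{\left(b \right)} = - \frac{6 + 6}{3} = \left(- \frac{1}{3}\right) 12 = -4$)
$q = 16$ ($q = \left(\left(-1\right) 2\right)^{4} = \left(-2\right)^{4} = 16$)
$\frac{1}{q + G{\left(-14 \right)}} = \frac{1}{16 - 4} = \frac{1}{12}$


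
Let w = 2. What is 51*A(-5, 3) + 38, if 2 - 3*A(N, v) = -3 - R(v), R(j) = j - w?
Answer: 140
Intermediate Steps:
R(j) = -2 + j (R(j) = j - 1*2 = j - 2 = -2 + j)
A(N, v) = 1 + v/3 (A(N, v) = ⅔ - (-3 - (-2 + v))/3 = ⅔ - (-3 + (2 - v))/3 = ⅔ - (-1 - v)/3 = ⅔ + (⅓ + v/3) = 1 + v/3)
51*A(-5, 3) + 38 = 51*(1 + (⅓)*3) + 38 = 51*(1 + 1) + 38 = 51*2 + 38 = 102 + 38 = 140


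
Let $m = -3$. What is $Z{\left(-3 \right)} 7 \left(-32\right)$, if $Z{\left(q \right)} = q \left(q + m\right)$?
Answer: $-4032$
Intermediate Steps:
$Z{\left(q \right)} = q \left(-3 + q\right)$ ($Z{\left(q \right)} = q \left(q - 3\right) = q \left(-3 + q\right)$)
$Z{\left(-3 \right)} 7 \left(-32\right) = - 3 \left(-3 - 3\right) 7 \left(-32\right) = \left(-3\right) \left(-6\right) 7 \left(-32\right) = 18 \cdot 7 \left(-32\right) = 126 \left(-32\right) = -4032$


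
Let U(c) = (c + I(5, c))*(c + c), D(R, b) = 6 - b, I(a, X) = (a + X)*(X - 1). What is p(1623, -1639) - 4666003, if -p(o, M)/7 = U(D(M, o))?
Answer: 59003522159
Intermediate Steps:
I(a, X) = (-1 + X)*(X + a) (I(a, X) = (X + a)*(-1 + X) = (-1 + X)*(X + a))
U(c) = 2*c*(-5 + c² + 5*c) (U(c) = (c + (c² - c - 1*5 + c*5))*(c + c) = (c + (c² - c - 5 + 5*c))*(2*c) = (c + (-5 + c² + 4*c))*(2*c) = (-5 + c² + 5*c)*(2*c) = 2*c*(-5 + c² + 5*c))
p(o, M) = -14*(6 - o)*(25 + (6 - o)² - 5*o) (p(o, M) = -14*(6 - o)*(-5 + (6 - o)² + 5*(6 - o)) = -14*(6 - o)*(-5 + (6 - o)² + (30 - 5*o)) = -14*(6 - o)*(25 + (6 - o)² - 5*o))
p(1623, -1639) - 4666003 = (-5124 - 322*1623² + 14*1623³ + 2282*1623) - 4666003 = (-5124 - 322*2634129 + 14*4275191367 + 3703686) - 4666003 = (-5124 - 848189538 + 59852679138 + 3703686) - 4666003 = 59008188162 - 4666003 = 59003522159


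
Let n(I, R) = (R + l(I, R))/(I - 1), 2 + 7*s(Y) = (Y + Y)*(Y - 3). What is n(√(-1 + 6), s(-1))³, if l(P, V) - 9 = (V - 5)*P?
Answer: -35359/343 + 15830*√5/343 ≈ 0.11066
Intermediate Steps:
l(P, V) = 9 + P*(-5 + V) (l(P, V) = 9 + (V - 5)*P = 9 + (-5 + V)*P = 9 + P*(-5 + V))
s(Y) = -2/7 + 2*Y*(-3 + Y)/7 (s(Y) = -2/7 + ((Y + Y)*(Y - 3))/7 = -2/7 + ((2*Y)*(-3 + Y))/7 = -2/7 + (2*Y*(-3 + Y))/7 = -2/7 + 2*Y*(-3 + Y)/7)
n(I, R) = (9 + R - 5*I + I*R)/(-1 + I) (n(I, R) = (R + (9 - 5*I + I*R))/(I - 1) = (9 + R - 5*I + I*R)/(-1 + I))
n(√(-1 + 6), s(-1))³ = ((9 + (-2/7 - 6/7*(-1) + (2/7)*(-1)²) - 5*√(-1 + 6) + √(-1 + 6)*(-2/7 - 6/7*(-1) + (2/7)*(-1)²))/(-1 + √(-1 + 6)))³ = ((9 + (-2/7 + 6/7 + (2/7)*1) - 5*√5 + √5*(-2/7 + 6/7 + (2/7)*1))/(-1 + √5))³ = ((9 + (-2/7 + 6/7 + 2/7) - 5*√5 + √5*(-2/7 + 6/7 + 2/7))/(-1 + √5))³ = ((9 + 6/7 - 5*√5 + √5*(6/7))/(-1 + √5))³ = ((9 + 6/7 - 5*√5 + 6*√5/7)/(-1 + √5))³ = ((69/7 - 29*√5/7)/(-1 + √5))³ = (69/7 - 29*√5/7)³/(-1 + √5)³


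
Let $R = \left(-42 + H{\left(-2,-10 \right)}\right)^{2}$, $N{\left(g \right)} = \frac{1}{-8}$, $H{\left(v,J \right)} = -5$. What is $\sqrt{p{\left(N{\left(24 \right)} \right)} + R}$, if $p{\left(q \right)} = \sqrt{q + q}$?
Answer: $\frac{\sqrt{8836 + 2 i}}{2} \approx 47.0 + 0.0053191 i$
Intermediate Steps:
$N{\left(g \right)} = - \frac{1}{8}$
$p{\left(q \right)} = \sqrt{2} \sqrt{q}$ ($p{\left(q \right)} = \sqrt{2 q} = \sqrt{2} \sqrt{q}$)
$R = 2209$ ($R = \left(-42 - 5\right)^{2} = \left(-47\right)^{2} = 2209$)
$\sqrt{p{\left(N{\left(24 \right)} \right)} + R} = \sqrt{\sqrt{2} \sqrt{- \frac{1}{8}} + 2209} = \sqrt{\sqrt{2} \frac{i \sqrt{2}}{4} + 2209} = \sqrt{\frac{i}{2} + 2209} = \sqrt{2209 + \frac{i}{2}}$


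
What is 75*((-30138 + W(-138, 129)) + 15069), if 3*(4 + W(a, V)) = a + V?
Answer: -1130700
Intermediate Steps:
W(a, V) = -4 + V/3 + a/3 (W(a, V) = -4 + (a + V)/3 = -4 + (V + a)/3 = -4 + (V/3 + a/3) = -4 + V/3 + a/3)
75*((-30138 + W(-138, 129)) + 15069) = 75*((-30138 + (-4 + (⅓)*129 + (⅓)*(-138))) + 15069) = 75*((-30138 + (-4 + 43 - 46)) + 15069) = 75*((-30138 - 7) + 15069) = 75*(-30145 + 15069) = 75*(-15076) = -1130700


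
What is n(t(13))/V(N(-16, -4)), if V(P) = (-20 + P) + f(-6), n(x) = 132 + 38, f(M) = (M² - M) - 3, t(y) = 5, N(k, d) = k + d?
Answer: -170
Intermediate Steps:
N(k, d) = d + k
f(M) = -3 + M² - M
n(x) = 170
V(P) = 19 + P (V(P) = (-20 + P) + (-3 + (-6)² - 1*(-6)) = (-20 + P) + (-3 + 36 + 6) = (-20 + P) + 39 = 19 + P)
n(t(13))/V(N(-16, -4)) = 170/(19 + (-4 - 16)) = 170/(19 - 20) = 170/(-1) = 170*(-1) = -170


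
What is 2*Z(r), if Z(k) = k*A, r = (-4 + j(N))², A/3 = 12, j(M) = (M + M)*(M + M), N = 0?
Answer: 1152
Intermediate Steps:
j(M) = 4*M² (j(M) = (2*M)*(2*M) = 4*M²)
A = 36 (A = 3*12 = 36)
r = 16 (r = (-4 + 4*0²)² = (-4 + 4*0)² = (-4 + 0)² = (-4)² = 16)
Z(k) = 36*k (Z(k) = k*36 = 36*k)
2*Z(r) = 2*(36*16) = 2*576 = 1152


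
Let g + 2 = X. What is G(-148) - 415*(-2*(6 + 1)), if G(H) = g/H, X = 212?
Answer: 429835/74 ≈ 5808.6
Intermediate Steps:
g = 210 (g = -2 + 212 = 210)
G(H) = 210/H
G(-148) - 415*(-2*(6 + 1)) = 210/(-148) - 415*(-2*(6 + 1)) = 210*(-1/148) - 415*(-2*7) = -105/74 - 415*(-14) = -105/74 - 1*(-5810) = -105/74 + 5810 = 429835/74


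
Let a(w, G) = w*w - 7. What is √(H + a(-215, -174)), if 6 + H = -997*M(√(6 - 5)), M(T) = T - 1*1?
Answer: 2*√11553 ≈ 214.97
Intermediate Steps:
M(T) = -1 + T (M(T) = T - 1 = -1 + T)
a(w, G) = -7 + w² (a(w, G) = w² - 7 = -7 + w²)
H = -6 (H = -6 - 997*(-1 + √(6 - 5)) = -6 - 997*(-1 + √1) = -6 - 997*(-1 + 1) = -6 - 997*0 = -6 + 0 = -6)
√(H + a(-215, -174)) = √(-6 + (-7 + (-215)²)) = √(-6 + (-7 + 46225)) = √(-6 + 46218) = √46212 = 2*√11553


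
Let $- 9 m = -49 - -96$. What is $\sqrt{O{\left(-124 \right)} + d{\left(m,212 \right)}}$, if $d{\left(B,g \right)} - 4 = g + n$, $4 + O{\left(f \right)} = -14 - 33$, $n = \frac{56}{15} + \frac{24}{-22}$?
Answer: $\frac{\sqrt{4564065}}{165} \approx 12.948$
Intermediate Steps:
$n = \frac{436}{165}$ ($n = 56 \cdot \frac{1}{15} + 24 \left(- \frac{1}{22}\right) = \frac{56}{15} - \frac{12}{11} = \frac{436}{165} \approx 2.6424$)
$O{\left(f \right)} = -51$ ($O{\left(f \right)} = -4 - 47 = -51$)
$m = - \frac{47}{9}$ ($m = - \frac{-49 - -96}{9} = - \frac{-49 + 96}{9} = \left(- \frac{1}{9}\right) 47 = - \frac{47}{9} \approx -5.2222$)
$d{\left(B,g \right)} = \frac{1096}{165} + g$ ($d{\left(B,g \right)} = 4 + \left(g + \frac{436}{165}\right) = 4 + \left(\frac{436}{165} + g\right) = \frac{1096}{165} + g$)
$\sqrt{O{\left(-124 \right)} + d{\left(m,212 \right)}} = \sqrt{-51 + \left(\frac{1096}{165} + 212\right)} = \sqrt{-51 + \frac{36076}{165}} = \sqrt{\frac{27661}{165}} = \frac{\sqrt{4564065}}{165}$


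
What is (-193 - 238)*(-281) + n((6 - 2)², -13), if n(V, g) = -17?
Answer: 121094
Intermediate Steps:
(-193 - 238)*(-281) + n((6 - 2)², -13) = (-193 - 238)*(-281) - 17 = -431*(-281) - 17 = 121111 - 17 = 121094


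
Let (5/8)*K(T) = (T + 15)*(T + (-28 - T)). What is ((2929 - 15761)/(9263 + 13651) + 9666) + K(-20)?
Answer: 113303314/11457 ≈ 9889.4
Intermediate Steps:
K(T) = -672 - 224*T/5 (K(T) = 8*((T + 15)*(T + (-28 - T)))/5 = 8*((15 + T)*(-28))/5 = 8*(-420 - 28*T)/5 = -672 - 224*T/5)
((2929 - 15761)/(9263 + 13651) + 9666) + K(-20) = ((2929 - 15761)/(9263 + 13651) + 9666) + (-672 - 224/5*(-20)) = (-12832/22914 + 9666) + (-672 + 896) = (-12832*1/22914 + 9666) + 224 = (-6416/11457 + 9666) + 224 = 110736946/11457 + 224 = 113303314/11457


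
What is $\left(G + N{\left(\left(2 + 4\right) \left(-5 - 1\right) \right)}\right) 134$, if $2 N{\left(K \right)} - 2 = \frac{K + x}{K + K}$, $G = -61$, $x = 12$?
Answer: $- \frac{24053}{3} \approx -8017.7$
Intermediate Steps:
$N{\left(K \right)} = 1 + \frac{12 + K}{4 K}$ ($N{\left(K \right)} = 1 + \frac{\left(K + 12\right) \frac{1}{K + K}}{2} = 1 + \frac{\left(12 + K\right) \frac{1}{2 K}}{2} = 1 + \frac{\frac{1}{2} \frac{1}{K} \left(12 + K\right)}{2} = 1 + \frac{12 + K}{4 K}$)
$\left(G + N{\left(\left(2 + 4\right) \left(-5 - 1\right) \right)}\right) 134 = \left(-61 + \left(\frac{5}{4} + \frac{3}{\left(2 + 4\right) \left(-5 - 1\right)}\right)\right) 134 = \left(-61 + \left(\frac{5}{4} + \frac{3}{6 \left(-6\right)}\right)\right) 134 = \left(-61 + \left(\frac{5}{4} + \frac{3}{-36}\right)\right) 134 = \left(-61 + \left(\frac{5}{4} + 3 \left(- \frac{1}{36}\right)\right)\right) 134 = \left(-61 + \left(\frac{5}{4} - \frac{1}{12}\right)\right) 134 = \left(-61 + \frac{7}{6}\right) 134 = \left(- \frac{359}{6}\right) 134 = - \frac{24053}{3}$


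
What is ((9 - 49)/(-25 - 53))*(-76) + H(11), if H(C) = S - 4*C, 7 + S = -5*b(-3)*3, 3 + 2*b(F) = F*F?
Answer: -5264/39 ≈ -134.97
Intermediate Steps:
b(F) = -3/2 + F²/2 (b(F) = -3/2 + (F*F)/2 = -3/2 + F²/2)
S = -52 (S = -7 - 5*(-3/2 + (½)*(-3)²)*3 = -7 - 5*(-3/2 + (½)*9)*3 = -7 - 5*(-3/2 + 9/2)*3 = -7 - 5*3*3 = -7 - 15*3 = -7 - 45 = -52)
H(C) = -52 - 4*C
((9 - 49)/(-25 - 53))*(-76) + H(11) = ((9 - 49)/(-25 - 53))*(-76) + (-52 - 4*11) = -40/(-78)*(-76) + (-52 - 44) = -40*(-1/78)*(-76) - 96 = (20/39)*(-76) - 96 = -1520/39 - 96 = -5264/39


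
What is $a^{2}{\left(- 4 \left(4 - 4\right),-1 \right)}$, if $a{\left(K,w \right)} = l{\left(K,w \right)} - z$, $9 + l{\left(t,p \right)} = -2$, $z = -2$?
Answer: $81$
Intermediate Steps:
$l{\left(t,p \right)} = -11$ ($l{\left(t,p \right)} = -9 - 2 = -11$)
$a{\left(K,w \right)} = -9$ ($a{\left(K,w \right)} = -11 - -2 = -11 + 2 = -9$)
$a^{2}{\left(- 4 \left(4 - 4\right),-1 \right)} = \left(-9\right)^{2} = 81$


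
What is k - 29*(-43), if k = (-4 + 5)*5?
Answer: 1252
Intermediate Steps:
k = 5 (k = 1*5 = 5)
k - 29*(-43) = 5 - 29*(-43) = 5 + 1247 = 1252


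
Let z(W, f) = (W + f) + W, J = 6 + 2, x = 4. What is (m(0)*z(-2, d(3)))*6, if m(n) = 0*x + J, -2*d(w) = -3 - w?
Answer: -48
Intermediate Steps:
J = 8
d(w) = 3/2 + w/2 (d(w) = -(-3 - w)/2 = 3/2 + w/2)
z(W, f) = f + 2*W
m(n) = 8 (m(n) = 0*4 + 8 = 0 + 8 = 8)
(m(0)*z(-2, d(3)))*6 = (8*((3/2 + (1/2)*3) + 2*(-2)))*6 = (8*((3/2 + 3/2) - 4))*6 = (8*(3 - 4))*6 = (8*(-1))*6 = -8*6 = -48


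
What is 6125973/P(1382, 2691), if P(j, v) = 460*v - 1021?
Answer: 6125973/1236839 ≈ 4.9529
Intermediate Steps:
P(j, v) = -1021 + 460*v
6125973/P(1382, 2691) = 6125973/(-1021 + 460*2691) = 6125973/(-1021 + 1237860) = 6125973/1236839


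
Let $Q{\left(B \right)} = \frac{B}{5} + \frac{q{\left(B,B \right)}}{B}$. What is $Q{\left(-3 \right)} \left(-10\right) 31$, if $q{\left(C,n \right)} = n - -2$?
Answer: $\frac{248}{3} \approx 82.667$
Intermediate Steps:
$q{\left(C,n \right)} = 2 + n$ ($q{\left(C,n \right)} = n + 2 = 2 + n$)
$Q{\left(B \right)} = \frac{B}{5} + \frac{2 + B}{B}$
$Q{\left(-3 \right)} \left(-10\right) 31 = \left(1 + \frac{2}{-3} + \frac{1}{5} \left(-3\right)\right) \left(-10\right) 31 = \left(1 + 2 \left(- \frac{1}{3}\right) - \frac{3}{5}\right) \left(-10\right) 31 = \left(1 - \frac{2}{3} - \frac{3}{5}\right) \left(-10\right) 31 = \left(- \frac{4}{15}\right) \left(-10\right) 31 = \frac{8}{3} \cdot 31 = \frac{248}{3}$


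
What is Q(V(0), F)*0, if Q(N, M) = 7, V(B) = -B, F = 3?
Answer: 0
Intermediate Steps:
Q(V(0), F)*0 = 7*0 = 0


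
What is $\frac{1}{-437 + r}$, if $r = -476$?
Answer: $- \frac{1}{913} \approx -0.0010953$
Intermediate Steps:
$\frac{1}{-437 + r} = \frac{1}{-437 - 476} = \frac{1}{-913} = - \frac{1}{913}$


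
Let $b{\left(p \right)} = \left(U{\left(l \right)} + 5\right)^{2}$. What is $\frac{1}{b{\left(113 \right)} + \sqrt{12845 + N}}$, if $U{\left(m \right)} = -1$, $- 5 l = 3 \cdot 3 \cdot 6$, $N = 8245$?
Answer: $- \frac{8}{10417} + \frac{\sqrt{21090}}{20834} \approx 0.0062025$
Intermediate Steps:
$l = - \frac{54}{5}$ ($l = - \frac{3 \cdot 3 \cdot 6}{5} = - \frac{9 \cdot 6}{5} = \left(- \frac{1}{5}\right) 54 = - \frac{54}{5} \approx -10.8$)
$b{\left(p \right)} = 16$ ($b{\left(p \right)} = \left(-1 + 5\right)^{2} = 4^{2} = 16$)
$\frac{1}{b{\left(113 \right)} + \sqrt{12845 + N}} = \frac{1}{16 + \sqrt{12845 + 8245}} = \frac{1}{16 + \sqrt{21090}}$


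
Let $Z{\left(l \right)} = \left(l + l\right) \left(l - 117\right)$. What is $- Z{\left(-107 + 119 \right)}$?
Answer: $2520$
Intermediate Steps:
$Z{\left(l \right)} = 2 l \left(-117 + l\right)$
$- Z{\left(-107 + 119 \right)} = - 2 \left(-107 + 119\right) \left(-117 + \left(-107 + 119\right)\right) = - 2 \cdot 12 \left(-117 + 12\right) = - 2 \cdot 12 \left(-105\right) = \left(-1\right) \left(-2520\right) = 2520$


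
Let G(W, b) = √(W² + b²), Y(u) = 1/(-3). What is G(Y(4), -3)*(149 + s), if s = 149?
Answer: 298*√82/3 ≈ 899.50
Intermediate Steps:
Y(u) = -⅓
G(Y(4), -3)*(149 + s) = √((-⅓)² + (-3)²)*(149 + 149) = √(⅑ + 9)*298 = √(82/9)*298 = (√82/3)*298 = 298*√82/3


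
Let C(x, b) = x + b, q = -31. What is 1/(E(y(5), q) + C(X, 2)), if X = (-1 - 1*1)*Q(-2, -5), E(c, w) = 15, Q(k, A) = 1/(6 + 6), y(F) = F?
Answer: 6/101 ≈ 0.059406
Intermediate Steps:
Q(k, A) = 1/12
X = -⅙ (X = (-1 - 1*1)*(1/12) = (-1 - 1)*(1/12) = -2*1/12 = -⅙ ≈ -0.16667)
C(x, b) = b + x
1/(E(y(5), q) + C(X, 2)) = 1/(15 + (2 - ⅙)) = 1/(15 + 11/6) = 1/(101/6) = 6/101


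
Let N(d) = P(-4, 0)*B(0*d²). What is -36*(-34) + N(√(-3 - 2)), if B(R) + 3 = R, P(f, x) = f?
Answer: 1236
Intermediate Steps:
B(R) = -3 + R
N(d) = 12 (N(d) = -4*(-3 + 0*d²) = -4*(-3 + 0) = -4*(-3) = 12)
-36*(-34) + N(√(-3 - 2)) = -36*(-34) + 12 = 1224 + 12 = 1236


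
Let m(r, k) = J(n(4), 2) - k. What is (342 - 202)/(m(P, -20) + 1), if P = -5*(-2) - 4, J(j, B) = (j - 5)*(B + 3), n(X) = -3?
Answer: -140/19 ≈ -7.3684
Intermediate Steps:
J(j, B) = (-5 + j)*(3 + B)
P = 6 (P = 10 - 4 = 6)
m(r, k) = -40 - k (m(r, k) = (-15 - 5*2 + 3*(-3) + 2*(-3)) - k = (-15 - 10 - 9 - 6) - k = -40 - k)
(342 - 202)/(m(P, -20) + 1) = (342 - 202)/((-40 - 1*(-20)) + 1) = 140/((-40 + 20) + 1) = 140/(-20 + 1) = 140/(-19) = 140*(-1/19) = -140/19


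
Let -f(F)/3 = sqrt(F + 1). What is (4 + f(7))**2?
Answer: 88 - 48*sqrt(2) ≈ 20.118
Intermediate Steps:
f(F) = -3*sqrt(1 + F) (f(F) = -3*sqrt(F + 1) = -3*sqrt(1 + F))
(4 + f(7))**2 = (4 - 3*sqrt(1 + 7))**2 = (4 - 6*sqrt(2))**2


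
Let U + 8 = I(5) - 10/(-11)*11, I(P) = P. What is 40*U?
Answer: 280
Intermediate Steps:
U = 7 (U = -8 + (5 - 10/(-11)*11) = -8 + (5 - 10*(-1/11)*11) = -8 + (5 + (10/11)*11) = -8 + (5 + 10) = -8 + 15 = 7)
40*U = 40*7 = 280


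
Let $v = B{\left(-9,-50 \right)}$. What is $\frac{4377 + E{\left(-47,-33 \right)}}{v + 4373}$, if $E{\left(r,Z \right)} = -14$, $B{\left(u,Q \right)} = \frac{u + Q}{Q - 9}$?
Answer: $\frac{4363}{4374} \approx 0.99749$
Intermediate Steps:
$B{\left(u,Q \right)} = \frac{Q + u}{-9 + Q}$
$v = 1$ ($v = \frac{-50 - 9}{-9 - 50} = \frac{1}{-59} \left(-59\right) = \left(- \frac{1}{59}\right) \left(-59\right) = 1$)
$\frac{4377 + E{\left(-47,-33 \right)}}{v + 4373} = \frac{4377 - 14}{1 + 4373} = \frac{4363}{4374}$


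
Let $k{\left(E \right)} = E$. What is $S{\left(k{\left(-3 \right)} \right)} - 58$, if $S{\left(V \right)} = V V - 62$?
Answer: $-111$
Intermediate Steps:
$S{\left(V \right)} = -62 + V^{2}$ ($S{\left(V \right)} = V^{2} - 62 = -62 + V^{2}$)
$S{\left(k{\left(-3 \right)} \right)} - 58 = \left(-62 + \left(-3\right)^{2}\right) - 58 = \left(-62 + 9\right) - 58 = -53 - 58 = -111$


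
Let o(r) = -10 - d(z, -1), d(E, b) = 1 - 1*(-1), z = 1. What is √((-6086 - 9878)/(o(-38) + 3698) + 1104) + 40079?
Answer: 40079 + √3735189670/1843 ≈ 40112.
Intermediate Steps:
d(E, b) = 2 (d(E, b) = 1 + 1 = 2)
o(r) = -12 (o(r) = -10 - 1*2 = -10 - 2 = -12)
√((-6086 - 9878)/(o(-38) + 3698) + 1104) + 40079 = √((-6086 - 9878)/(-12 + 3698) + 1104) + 40079 = √(-15964/3686 + 1104) + 40079 = √(-15964*1/3686 + 1104) + 40079 = √(-7982/1843 + 1104) + 40079 = √(2026690/1843) + 40079 = √3735189670/1843 + 40079 = 40079 + √3735189670/1843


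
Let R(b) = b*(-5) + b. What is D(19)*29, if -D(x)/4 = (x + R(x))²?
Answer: -376884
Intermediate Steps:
R(b) = -4*b (R(b) = -5*b + b = -4*b)
D(x) = -36*x² (D(x) = -4*(x - 4*x)² = -4*9*x² = -36*x²)
D(19)*29 = -36*19²*29 = -36*361*29 = -12996*29 = -376884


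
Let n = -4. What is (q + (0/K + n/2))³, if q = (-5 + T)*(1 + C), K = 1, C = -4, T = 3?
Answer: 64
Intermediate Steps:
q = 6 (q = (-5 + 3)*(1 - 4) = -2*(-3) = 6)
(q + (0/K + n/2))³ = (6 + (0/1 - 4/2))³ = (6 + (0*1 - 4*½))³ = (6 + (0 - 2))³ = (6 - 2)³ = 4³ = 64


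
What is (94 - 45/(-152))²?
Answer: 205434889/23104 ≈ 8891.8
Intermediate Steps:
(94 - 45/(-152))² = (94 - 45*(-1/152))² = (94 + 45/152)² = (14333/152)² = 205434889/23104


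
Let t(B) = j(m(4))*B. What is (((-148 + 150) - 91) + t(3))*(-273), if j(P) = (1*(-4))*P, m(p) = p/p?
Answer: 27573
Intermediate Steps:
m(p) = 1
j(P) = -4*P
t(B) = -4*B (t(B) = (-4*1)*B = -4*B)
(((-148 + 150) - 91) + t(3))*(-273) = (((-148 + 150) - 91) - 4*3)*(-273) = ((2 - 91) - 12)*(-273) = (-89 - 12)*(-273) = -101*(-273) = 27573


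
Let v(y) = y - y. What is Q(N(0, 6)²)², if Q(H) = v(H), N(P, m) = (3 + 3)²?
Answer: 0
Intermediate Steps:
v(y) = 0
N(P, m) = 36 (N(P, m) = 6² = 36)
Q(H) = 0
Q(N(0, 6)²)² = 0² = 0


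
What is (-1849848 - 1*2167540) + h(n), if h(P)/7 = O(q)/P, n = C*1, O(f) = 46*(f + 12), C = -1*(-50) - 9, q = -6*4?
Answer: -164716772/41 ≈ -4.0175e+6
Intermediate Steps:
q = -24
C = 41 (C = 50 - 9 = 41)
O(f) = 552 + 46*f (O(f) = 46*(12 + f) = 552 + 46*f)
n = 41 (n = 41*1 = 41)
h(P) = -3864/P (h(P) = 7*((552 + 46*(-24))/P) = 7*((552 - 1104)/P) = 7*(-552/P) = -3864/P)
(-1849848 - 1*2167540) + h(n) = (-1849848 - 1*2167540) - 3864/41 = (-1849848 - 2167540) - 3864*1/41 = -4017388 - 3864/41 = -164716772/41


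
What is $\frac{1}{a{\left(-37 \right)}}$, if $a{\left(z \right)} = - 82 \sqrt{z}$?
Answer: $\frac{i \sqrt{37}}{3034} \approx 0.0020049 i$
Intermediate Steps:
$\frac{1}{a{\left(-37 \right)}} = \frac{1}{\left(-82\right) \sqrt{-37}} = \frac{1}{\left(-82\right) i \sqrt{37}} = \frac{i \sqrt{37}}{3034}$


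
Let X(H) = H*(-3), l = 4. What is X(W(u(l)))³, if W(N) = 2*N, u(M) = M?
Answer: -13824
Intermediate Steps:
X(H) = -3*H
X(W(u(l)))³ = (-6*4)³ = (-3*8)³ = (-24)³ = -13824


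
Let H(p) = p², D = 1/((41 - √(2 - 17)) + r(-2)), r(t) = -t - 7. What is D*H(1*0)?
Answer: 0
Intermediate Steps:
r(t) = -7 - t
D = 1/(36 - I*√15) (D = 1/((41 - √(2 - 17)) + (-7 - 1*(-2))) = 1/((41 - √(-15)) + (-7 + 2)) = 1/((41 - I*√15) - 5) = 1/(36 - I*√15) ≈ 0.02746 + 0.0029542*I)
D*H(1*0) = (12/437 + I*√15/1311)*(1*0)² = (12/437 + I*√15/1311)*0² = (12/437 + I*√15/1311)*0 = 0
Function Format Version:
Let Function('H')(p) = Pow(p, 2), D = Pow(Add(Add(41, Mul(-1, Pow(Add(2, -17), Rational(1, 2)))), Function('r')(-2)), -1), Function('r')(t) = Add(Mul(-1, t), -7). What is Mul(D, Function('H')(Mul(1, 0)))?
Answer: 0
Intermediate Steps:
Function('r')(t) = Add(-7, Mul(-1, t))
D = Pow(Add(36, Mul(-1, I, Pow(15, Rational(1, 2)))), -1) (D = Pow(Add(Add(41, Mul(-1, Pow(Add(2, -17), Rational(1, 2)))), Add(-7, Mul(-1, -2))), -1) = Pow(Add(Add(41, Mul(-1, Pow(-15, Rational(1, 2)))), Add(-7, 2)), -1) = Pow(Add(Add(41, Mul(-1, Mul(I, Pow(15, Rational(1, 2))))), -5), -1) = Pow(Add(Add(41, Mul(-1, I, Pow(15, Rational(1, 2)))), -5), -1) = Pow(Add(36, Mul(-1, I, Pow(15, Rational(1, 2)))), -1) ≈ Add(0.027460, Mul(0.0029542, I)))
Mul(D, Function('H')(Mul(1, 0))) = Mul(Add(Rational(12, 437), Mul(Rational(1, 1311), I, Pow(15, Rational(1, 2)))), Pow(Mul(1, 0), 2)) = Mul(Add(Rational(12, 437), Mul(Rational(1, 1311), I, Pow(15, Rational(1, 2)))), Pow(0, 2)) = Mul(Add(Rational(12, 437), Mul(Rational(1, 1311), I, Pow(15, Rational(1, 2)))), 0) = 0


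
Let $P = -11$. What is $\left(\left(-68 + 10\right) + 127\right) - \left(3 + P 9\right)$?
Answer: $165$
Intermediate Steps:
$\left(\left(-68 + 10\right) + 127\right) - \left(3 + P 9\right) = \left(\left(-68 + 10\right) + 127\right) - \left(3 - 99\right) = \left(-58 + 127\right) - \left(3 - 99\right) = 69 - -96 = 69 + 96 = 165$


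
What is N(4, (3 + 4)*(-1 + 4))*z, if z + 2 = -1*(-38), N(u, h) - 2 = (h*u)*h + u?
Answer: 63720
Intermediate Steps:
N(u, h) = 2 + u + u*h**2 (N(u, h) = 2 + ((h*u)*h + u) = 2 + (u*h**2 + u) = 2 + (u + u*h**2) = 2 + u + u*h**2)
z = 36 (z = -2 - 1*(-38) = -2 + 38 = 36)
N(4, (3 + 4)*(-1 + 4))*z = (2 + 4 + 4*((3 + 4)*(-1 + 4))**2)*36 = (2 + 4 + 4*(7*3)**2)*36 = (2 + 4 + 4*21**2)*36 = (2 + 4 + 4*441)*36 = (2 + 4 + 1764)*36 = 1770*36 = 63720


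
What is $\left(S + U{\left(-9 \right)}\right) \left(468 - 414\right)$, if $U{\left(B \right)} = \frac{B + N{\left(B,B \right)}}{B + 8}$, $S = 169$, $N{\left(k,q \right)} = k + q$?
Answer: $10584$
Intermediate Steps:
$U{\left(B \right)} = \frac{3 B}{8 + B}$ ($U{\left(B \right)} = \frac{B + \left(B + B\right)}{B + 8} = \frac{B + 2 B}{8 + B} = \frac{3 B}{8 + B}$)
$\left(S + U{\left(-9 \right)}\right) \left(468 - 414\right) = \left(169 + 3 \left(-9\right) \frac{1}{8 - 9}\right) \left(468 - 414\right) = \left(169 + 3 \left(-9\right) \frac{1}{-1}\right) 54 = \left(169 + 3 \left(-9\right) \left(-1\right)\right) 54 = \left(169 + 27\right) 54 = 196 \cdot 54 = 10584$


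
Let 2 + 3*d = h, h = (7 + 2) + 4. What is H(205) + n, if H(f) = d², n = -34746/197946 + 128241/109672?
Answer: 156720685901/10854566856 ≈ 14.438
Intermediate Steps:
h = 13 (h = 9 + 4 = 13)
d = 11/3 (d = -⅔ + (⅓)*13 = -⅔ + 13/3 = 11/3 ≈ 3.6667)
n = 3595688279/3618188952 (n = -34746*1/197946 + 128241*(1/109672) = -5791/32991 + 128241/109672 = 3595688279/3618188952 ≈ 0.99378)
H(f) = 121/9 (H(f) = (11/3)² = 121/9)
H(205) + n = 121/9 + 3595688279/3618188952 = 156720685901/10854566856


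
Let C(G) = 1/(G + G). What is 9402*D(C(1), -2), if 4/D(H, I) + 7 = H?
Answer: -75216/13 ≈ -5785.8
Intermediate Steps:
C(G) = 1/(2*G)
D(H, I) = 4/(-7 + H)
9402*D(C(1), -2) = 9402*(4/(-7 + (½)/1)) = 9402*(4/(-7 + (½)*1)) = 9402*(4/(-7 + ½)) = 9402*(4/(-13/2)) = 9402*(4*(-2/13)) = 9402*(-8/13) = -75216/13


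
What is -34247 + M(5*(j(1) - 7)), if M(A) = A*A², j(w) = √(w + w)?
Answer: -82372 + 18625*√2 ≈ -56032.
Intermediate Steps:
j(w) = √2*√w (j(w) = √(2*w) = √2*√w)
M(A) = A³
-34247 + M(5*(j(1) - 7)) = -34247 + (5*(√2*√1 - 7))³ = -34247 + (5*(√2*1 - 7))³ = -34247 + (5*(√2 - 7))³ = -34247 + (5*(-7 + √2))³ = -34247 + (-35 + 5*√2)³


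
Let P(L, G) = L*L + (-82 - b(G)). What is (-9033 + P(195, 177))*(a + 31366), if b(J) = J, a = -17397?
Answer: 401371277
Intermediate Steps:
P(L, G) = -82 + L² - G (P(L, G) = L*L + (-82 - G) = L² + (-82 - G) = -82 + L² - G)
(-9033 + P(195, 177))*(a + 31366) = (-9033 + (-82 + 195² - 1*177))*(-17397 + 31366) = (-9033 + (-82 + 38025 - 177))*13969 = (-9033 + 37766)*13969 = 28733*13969 = 401371277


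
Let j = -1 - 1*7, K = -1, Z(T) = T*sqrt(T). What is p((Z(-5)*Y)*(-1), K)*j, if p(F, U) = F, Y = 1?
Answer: -40*I*sqrt(5) ≈ -89.443*I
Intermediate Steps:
Z(T) = T**(3/2)
j = -8 (j = -1 - 7 = -8)
p((Z(-5)*Y)*(-1), K)*j = (((-5)**(3/2)*1)*(-1))*(-8) = ((-5*I*sqrt(5)*1)*(-1))*(-8) = (-5*I*sqrt(5)*(-1))*(-8) = (5*I*sqrt(5))*(-8) = -40*I*sqrt(5)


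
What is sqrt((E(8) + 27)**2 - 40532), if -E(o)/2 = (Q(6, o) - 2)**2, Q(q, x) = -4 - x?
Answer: sqrt(92693) ≈ 304.46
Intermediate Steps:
E(o) = -2*(-6 - o)**2 (E(o) = -2*((-4 - o) - 2)**2 = -2*(-6 - o)**2)
sqrt((E(8) + 27)**2 - 40532) = sqrt((-2*(6 + 8)**2 + 27)**2 - 40532) = sqrt((-2*14**2 + 27)**2 - 40532) = sqrt((-2*196 + 27)**2 - 40532) = sqrt((-392 + 27)**2 - 40532) = sqrt((-365)**2 - 40532) = sqrt(133225 - 40532) = sqrt(92693)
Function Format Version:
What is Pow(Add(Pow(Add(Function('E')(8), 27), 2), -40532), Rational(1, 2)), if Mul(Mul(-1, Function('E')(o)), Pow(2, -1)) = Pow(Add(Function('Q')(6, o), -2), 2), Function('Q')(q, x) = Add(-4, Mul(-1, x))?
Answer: Pow(92693, Rational(1, 2)) ≈ 304.46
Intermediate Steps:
Function('E')(o) = Mul(-2, Pow(Add(-6, Mul(-1, o)), 2)) (Function('E')(o) = Mul(-2, Pow(Add(Add(-4, Mul(-1, o)), -2), 2)) = Mul(-2, Pow(Add(-6, Mul(-1, o)), 2)))
Pow(Add(Pow(Add(Function('E')(8), 27), 2), -40532), Rational(1, 2)) = Pow(Add(Pow(Add(Mul(-2, Pow(Add(6, 8), 2)), 27), 2), -40532), Rational(1, 2)) = Pow(Add(Pow(Add(Mul(-2, Pow(14, 2)), 27), 2), -40532), Rational(1, 2)) = Pow(Add(Pow(Add(Mul(-2, 196), 27), 2), -40532), Rational(1, 2)) = Pow(Add(Pow(Add(-392, 27), 2), -40532), Rational(1, 2)) = Pow(Add(Pow(-365, 2), -40532), Rational(1, 2)) = Pow(Add(133225, -40532), Rational(1, 2)) = Pow(92693, Rational(1, 2))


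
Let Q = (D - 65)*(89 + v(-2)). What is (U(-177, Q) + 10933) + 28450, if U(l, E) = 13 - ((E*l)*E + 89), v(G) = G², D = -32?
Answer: 14404023364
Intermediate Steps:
Q = -9021 (Q = (-32 - 65)*(89 + (-2)²) = -97*(89 + 4) = -97*93 = -9021)
U(l, E) = -76 - l*E² (U(l, E) = 13 - (l*E² + 89) = 13 - (89 + l*E²) = 13 + (-89 - l*E²) = -76 - l*E²)
(U(-177, Q) + 10933) + 28450 = ((-76 - 1*(-177)*(-9021)²) + 10933) + 28450 = ((-76 - 1*(-177)*81378441) + 10933) + 28450 = ((-76 + 14403984057) + 10933) + 28450 = (14403983981 + 10933) + 28450 = 14403994914 + 28450 = 14404023364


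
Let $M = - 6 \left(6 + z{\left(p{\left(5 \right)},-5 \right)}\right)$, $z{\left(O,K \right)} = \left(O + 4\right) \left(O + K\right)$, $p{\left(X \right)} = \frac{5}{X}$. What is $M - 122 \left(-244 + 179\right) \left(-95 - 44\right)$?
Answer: $-1102186$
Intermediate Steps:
$z{\left(O,K \right)} = \left(4 + O\right) \left(K + O\right)$
$M = 84$ ($M = - 6 \left(6 + \left(\left(\frac{5}{5}\right)^{2} + 4 \left(-5\right) + 4 \cdot \frac{5}{5} - 5 \cdot \frac{5}{5}\right)\right) = - 6 \left(6 + \left(\left(5 \cdot \frac{1}{5}\right)^{2} - 20 + 4 \cdot 5 \cdot \frac{1}{5} - 5 \cdot 5 \cdot \frac{1}{5}\right)\right) = - 6 \left(6 + \left(1^{2} - 20 + 4 \cdot 1 - 5\right)\right) = - 6 \left(6 + \left(1 - 20 + 4 - 5\right)\right) = - 6 \left(6 - 20\right) = \left(-6\right) \left(-14\right) = 84$)
$M - 122 \left(-244 + 179\right) \left(-95 - 44\right) = 84 - 122 \left(-244 + 179\right) \left(-95 - 44\right) = 84 - 122 \left(\left(-65\right) \left(-139\right)\right) = 84 - 1102270 = -1102186$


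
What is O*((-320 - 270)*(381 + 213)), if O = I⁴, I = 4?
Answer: -89717760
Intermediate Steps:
O = 256 (O = 4⁴ = 256)
O*((-320 - 270)*(381 + 213)) = 256*((-320 - 270)*(381 + 213)) = 256*(-590*594) = 256*(-350460) = -89717760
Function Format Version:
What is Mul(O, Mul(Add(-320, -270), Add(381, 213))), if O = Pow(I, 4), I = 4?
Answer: -89717760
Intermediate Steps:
O = 256 (O = Pow(4, 4) = 256)
Mul(O, Mul(Add(-320, -270), Add(381, 213))) = Mul(256, Mul(Add(-320, -270), Add(381, 213))) = Mul(256, Mul(-590, 594)) = Mul(256, -350460) = -89717760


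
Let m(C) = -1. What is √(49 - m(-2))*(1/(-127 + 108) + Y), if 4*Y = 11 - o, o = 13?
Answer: -105*√2/38 ≈ -3.9077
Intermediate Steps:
Y = -½ (Y = (11 - 1*13)/4 = (11 - 13)/4 = (¼)*(-2) = -½ ≈ -0.50000)
√(49 - m(-2))*(1/(-127 + 108) + Y) = √(49 - 1*(-1))*(1/(-127 + 108) - ½) = √(49 + 1)*(1/(-19) - ½) = √50*(-1/19 - ½) = (5*√2)*(-21/38) = -105*√2/38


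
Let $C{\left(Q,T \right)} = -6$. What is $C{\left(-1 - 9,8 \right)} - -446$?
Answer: $440$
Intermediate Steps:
$C{\left(-1 - 9,8 \right)} - -446 = -6 - -446 = -6 + 446 = 440$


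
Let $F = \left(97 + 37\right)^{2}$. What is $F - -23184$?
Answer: $41140$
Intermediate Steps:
$F = 17956$ ($F = 134^{2} = 17956$)
$F - -23184 = 17956 - -23184 = 17956 + 23184 = 41140$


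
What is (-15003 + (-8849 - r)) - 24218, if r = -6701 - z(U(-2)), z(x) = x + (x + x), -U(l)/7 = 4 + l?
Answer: -41411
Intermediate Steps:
U(l) = -28 - 7*l (U(l) = -7*(4 + l) = -28 - 7*l)
z(x) = 3*x (z(x) = x + 2*x = 3*x)
r = -6659 (r = -6701 - 3*(-28 - 7*(-2)) = -6701 - 3*(-28 + 14) = -6701 - 3*(-14) = -6701 - 1*(-42) = -6701 + 42 = -6659)
(-15003 + (-8849 - r)) - 24218 = (-15003 + (-8849 - 1*(-6659))) - 24218 = (-15003 + (-8849 + 6659)) - 24218 = (-15003 - 2190) - 24218 = -17193 - 24218 = -41411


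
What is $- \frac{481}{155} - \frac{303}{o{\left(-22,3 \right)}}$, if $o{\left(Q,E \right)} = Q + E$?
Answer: $\frac{37826}{2945} \approx 12.844$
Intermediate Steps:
$o{\left(Q,E \right)} = E + Q$
$- \frac{481}{155} - \frac{303}{o{\left(-22,3 \right)}} = - \frac{481}{155} - \frac{303}{3 - 22} = \left(-481\right) \frac{1}{155} - \frac{303}{-19} = - \frac{481}{155} - - \frac{303}{19} = - \frac{481}{155} + \frac{303}{19} = \frac{37826}{2945}$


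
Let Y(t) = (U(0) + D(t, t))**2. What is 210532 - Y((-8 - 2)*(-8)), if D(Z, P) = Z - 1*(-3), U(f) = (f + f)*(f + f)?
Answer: 203643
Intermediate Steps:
U(f) = 4*f**2 (U(f) = (2*f)*(2*f) = 4*f**2)
D(Z, P) = 3 + Z (D(Z, P) = Z + 3 = 3 + Z)
Y(t) = (3 + t)**2 (Y(t) = (4*0**2 + (3 + t))**2 = (4*0 + (3 + t))**2 = (0 + (3 + t))**2 = (3 + t)**2)
210532 - Y((-8 - 2)*(-8)) = 210532 - (3 + (-8 - 2)*(-8))**2 = 210532 - (3 - 10*(-8))**2 = 210532 - (3 + 80)**2 = 210532 - 1*83**2 = 210532 - 1*6889 = 210532 - 6889 = 203643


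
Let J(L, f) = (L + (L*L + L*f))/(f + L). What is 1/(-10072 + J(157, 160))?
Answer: -317/3142898 ≈ -0.00010086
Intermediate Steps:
J(L, f) = (L + L² + L*f)/(L + f) (J(L, f) = (L + (L² + L*f))/(L + f) = (L + L² + L*f)/(L + f))
1/(-10072 + J(157, 160)) = 1/(-10072 + 157*(1 + 157 + 160)/(157 + 160)) = 1/(-10072 + 157*318/317) = 1/(-10072 + 157*(1/317)*318) = 1/(-10072 + 49926/317) = 1/(-3142898/317) = -317/3142898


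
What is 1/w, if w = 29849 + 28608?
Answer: 1/58457 ≈ 1.7107e-5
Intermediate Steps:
w = 58457
1/w = 1/58457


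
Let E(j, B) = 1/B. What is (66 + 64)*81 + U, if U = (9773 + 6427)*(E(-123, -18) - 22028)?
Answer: -356843970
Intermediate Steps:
U = -356854500 (U = (9773 + 6427)*(1/(-18) - 22028) = 16200*(-1/18 - 22028) = 16200*(-396505/18) = -356854500)
(66 + 64)*81 + U = (66 + 64)*81 - 356854500 = 130*81 - 356854500 = 10530 - 356854500 = -356843970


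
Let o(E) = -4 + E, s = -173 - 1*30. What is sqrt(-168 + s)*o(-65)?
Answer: -69*I*sqrt(371) ≈ -1329.0*I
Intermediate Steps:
s = -203 (s = -173 - 30 = -203)
sqrt(-168 + s)*o(-65) = sqrt(-168 - 203)*(-4 - 65) = sqrt(-371)*(-69) = (I*sqrt(371))*(-69) = -69*I*sqrt(371)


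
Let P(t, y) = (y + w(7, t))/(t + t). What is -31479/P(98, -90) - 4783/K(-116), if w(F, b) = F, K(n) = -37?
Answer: 228682697/3071 ≈ 74465.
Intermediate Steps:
P(t, y) = (7 + y)/(2*t) (P(t, y) = (y + 7)/(t + t) = (7 + y)/((2*t)) = (7 + y)*(1/(2*t)) = (7 + y)/(2*t))
-31479/P(98, -90) - 4783/K(-116) = -31479*196/(7 - 90) - 4783/(-37) = -31479/((½)*(1/98)*(-83)) - 4783*(-1/37) = -31479/(-83/196) + 4783/37 = -31479*(-196/83) + 4783/37 = 6169884/83 + 4783/37 = 228682697/3071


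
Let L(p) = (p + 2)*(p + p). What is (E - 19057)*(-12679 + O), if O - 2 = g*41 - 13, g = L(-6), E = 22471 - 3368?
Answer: -493212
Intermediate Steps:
E = 19103
L(p) = 2*p*(2 + p) (L(p) = (2 + p)*(2*p) = 2*p*(2 + p))
g = 48 (g = 2*(-6)*(2 - 6) = 2*(-6)*(-4) = 48)
O = 1957 (O = 2 + (48*41 - 13) = 2 + (1968 - 13) = 2 + 1955 = 1957)
(E - 19057)*(-12679 + O) = (19103 - 19057)*(-12679 + 1957) = 46*(-10722) = -493212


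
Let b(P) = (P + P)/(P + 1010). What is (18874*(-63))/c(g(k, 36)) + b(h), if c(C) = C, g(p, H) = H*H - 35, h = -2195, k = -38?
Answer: -280700536/298857 ≈ -939.25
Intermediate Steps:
g(p, H) = -35 + H² (g(p, H) = H² - 35 = -35 + H²)
b(P) = 2*P/(1010 + P) (b(P) = (2*P)/(1010 + P) = 2*P/(1010 + P))
(18874*(-63))/c(g(k, 36)) + b(h) = (18874*(-63))/(-35 + 36²) + 2*(-2195)/(1010 - 2195) = -1189062/(-35 + 1296) + 2*(-2195)/(-1185) = -1189062/1261 + 2*(-2195)*(-1/1185) = -1189062*1/1261 + 878/237 = -1189062/1261 + 878/237 = -280700536/298857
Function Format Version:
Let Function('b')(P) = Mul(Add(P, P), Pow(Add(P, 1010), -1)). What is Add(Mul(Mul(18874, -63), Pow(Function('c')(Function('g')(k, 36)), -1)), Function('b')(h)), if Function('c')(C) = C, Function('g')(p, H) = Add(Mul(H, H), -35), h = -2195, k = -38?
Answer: Rational(-280700536, 298857) ≈ -939.25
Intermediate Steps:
Function('g')(p, H) = Add(-35, Pow(H, 2)) (Function('g')(p, H) = Add(Pow(H, 2), -35) = Add(-35, Pow(H, 2)))
Function('b')(P) = Mul(2, P, Pow(Add(1010, P), -1)) (Function('b')(P) = Mul(Mul(2, P), Pow(Add(1010, P), -1)) = Mul(2, P, Pow(Add(1010, P), -1)))
Add(Mul(Mul(18874, -63), Pow(Function('c')(Function('g')(k, 36)), -1)), Function('b')(h)) = Add(Mul(Mul(18874, -63), Pow(Add(-35, Pow(36, 2)), -1)), Mul(2, -2195, Pow(Add(1010, -2195), -1))) = Add(Mul(-1189062, Pow(Add(-35, 1296), -1)), Mul(2, -2195, Pow(-1185, -1))) = Add(Mul(-1189062, Pow(1261, -1)), Mul(2, -2195, Rational(-1, 1185))) = Add(Mul(-1189062, Rational(1, 1261)), Rational(878, 237)) = Add(Rational(-1189062, 1261), Rational(878, 237)) = Rational(-280700536, 298857)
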